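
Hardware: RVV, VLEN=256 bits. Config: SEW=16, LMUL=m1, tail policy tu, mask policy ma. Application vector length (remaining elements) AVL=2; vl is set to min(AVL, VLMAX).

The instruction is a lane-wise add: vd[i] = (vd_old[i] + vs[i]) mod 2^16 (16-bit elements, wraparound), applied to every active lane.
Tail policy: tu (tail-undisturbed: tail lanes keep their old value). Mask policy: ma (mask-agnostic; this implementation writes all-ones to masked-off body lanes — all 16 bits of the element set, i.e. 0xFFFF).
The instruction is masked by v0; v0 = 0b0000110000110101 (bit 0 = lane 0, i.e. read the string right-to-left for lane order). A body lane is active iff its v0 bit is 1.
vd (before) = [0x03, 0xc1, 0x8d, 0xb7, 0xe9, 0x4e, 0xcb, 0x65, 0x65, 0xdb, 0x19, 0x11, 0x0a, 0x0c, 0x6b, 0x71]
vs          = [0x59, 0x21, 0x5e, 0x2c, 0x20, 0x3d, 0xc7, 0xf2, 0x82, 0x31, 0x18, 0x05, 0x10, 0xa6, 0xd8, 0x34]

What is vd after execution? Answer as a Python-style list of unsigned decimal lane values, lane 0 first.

VLMAX = (256 × 1) / 16 = 16 lanes
vl = min(AVL, VLMAX) = min(2, 16) = 2
vd[0] add(0x03,0x59) -> 0x5c
vd[1] mask-off/ones -> 0xffff
vd[2] tail/keep -> 0x8d
vd[3] tail/keep -> 0xb7
vd[4] tail/keep -> 0xe9
vd[5] tail/keep -> 0x4e
vd[6] tail/keep -> 0xcb
vd[7] tail/keep -> 0x65
vd[8] tail/keep -> 0x65
vd[9] tail/keep -> 0xdb
vd[10] tail/keep -> 0x19
vd[11] tail/keep -> 0x11
vd[12] tail/keep -> 0x0a
vd[13] tail/keep -> 0x0c
vd[14] tail/keep -> 0x6b
vd[15] tail/keep -> 0x71

vd = [92, 65535, 141, 183, 233, 78, 203, 101, 101, 219, 25, 17, 10, 12, 107, 113]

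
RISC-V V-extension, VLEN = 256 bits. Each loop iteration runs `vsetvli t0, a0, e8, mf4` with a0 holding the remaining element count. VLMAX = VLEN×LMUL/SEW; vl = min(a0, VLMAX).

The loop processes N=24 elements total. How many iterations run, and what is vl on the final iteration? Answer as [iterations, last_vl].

[iterations, last_vl] = [3, 8]

VLMAX = VLEN×LMUL/SEW = 256×1/4/8 = 8
24 elements at 8/iter → 3 passes, remainder 8 on the last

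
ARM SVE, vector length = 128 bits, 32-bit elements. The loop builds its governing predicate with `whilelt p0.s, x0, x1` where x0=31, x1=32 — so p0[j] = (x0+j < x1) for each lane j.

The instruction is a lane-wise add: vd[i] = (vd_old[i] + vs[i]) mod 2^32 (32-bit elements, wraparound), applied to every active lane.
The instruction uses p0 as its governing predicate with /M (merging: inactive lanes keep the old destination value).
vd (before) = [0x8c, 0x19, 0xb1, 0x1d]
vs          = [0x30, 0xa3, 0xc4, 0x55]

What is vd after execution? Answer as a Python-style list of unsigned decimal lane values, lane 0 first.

lane count: 128 div 32 = 4
p0[j] = (31+j < 32); true for j=0..0 → 1 lanes set
vd[0] add(0x8c,0x30) -> 0xbc
vd[1] tail/keep -> 0x19
vd[2] tail/keep -> 0xb1
vd[3] tail/keep -> 0x1d

vd = [188, 25, 177, 29]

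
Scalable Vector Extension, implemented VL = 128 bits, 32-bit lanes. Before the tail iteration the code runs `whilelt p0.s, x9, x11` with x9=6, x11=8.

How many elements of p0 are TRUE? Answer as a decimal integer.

register lanes = 128/32 = 4
whilelt: lane j active iff 6+j < 8 → j < 2 → 2 active

vl = 2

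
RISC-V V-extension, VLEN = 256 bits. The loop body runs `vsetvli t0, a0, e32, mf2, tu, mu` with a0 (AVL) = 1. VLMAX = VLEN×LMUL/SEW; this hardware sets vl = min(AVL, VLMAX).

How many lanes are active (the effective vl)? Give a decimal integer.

vl = 1

lanes per group: 256·1/2/32 = 4
AVL=1 ≤ VLMAX=4, so vl = 1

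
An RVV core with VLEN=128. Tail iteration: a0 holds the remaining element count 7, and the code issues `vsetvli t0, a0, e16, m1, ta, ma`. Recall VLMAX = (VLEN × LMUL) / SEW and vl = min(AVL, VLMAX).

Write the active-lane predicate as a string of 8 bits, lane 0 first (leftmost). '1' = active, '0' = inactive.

VLMAX = VLEN×LMUL/SEW = 128×1/16 = 8
vl = min(AVL, VLMAX) = min(7, 8) = 7
bits (lane 0 leftmost): 11111110

predicate = 11111110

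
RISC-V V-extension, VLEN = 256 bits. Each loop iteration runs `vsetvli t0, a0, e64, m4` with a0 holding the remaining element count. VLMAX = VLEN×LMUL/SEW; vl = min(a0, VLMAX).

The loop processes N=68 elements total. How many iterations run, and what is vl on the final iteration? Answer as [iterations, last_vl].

VLMAX = (256 × 4) / 64 = 16 lanes
N=68: ⌈68/16⌉ = 5 iters; last vl = 68 − 4×16 = 4

[iterations, last_vl] = [5, 4]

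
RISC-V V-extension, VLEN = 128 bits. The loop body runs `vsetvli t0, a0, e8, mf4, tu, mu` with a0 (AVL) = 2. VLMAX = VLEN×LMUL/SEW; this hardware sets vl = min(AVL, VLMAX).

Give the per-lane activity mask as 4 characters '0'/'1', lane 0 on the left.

VLMAX = VLEN×LMUL/SEW = 128×1/4/8 = 4
AVL=2 ≤ VLMAX=4, so vl = 2
bits (lane 0 leftmost): 1100

predicate = 1100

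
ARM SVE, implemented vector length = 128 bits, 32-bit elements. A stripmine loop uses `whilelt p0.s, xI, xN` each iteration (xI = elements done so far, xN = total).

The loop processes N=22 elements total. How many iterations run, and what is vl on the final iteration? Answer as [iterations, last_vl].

register lanes = 128/32 = 4
N=22: ⌈22/4⌉ = 6 iters; last vl = 22 − 5×4 = 2

[iterations, last_vl] = [6, 2]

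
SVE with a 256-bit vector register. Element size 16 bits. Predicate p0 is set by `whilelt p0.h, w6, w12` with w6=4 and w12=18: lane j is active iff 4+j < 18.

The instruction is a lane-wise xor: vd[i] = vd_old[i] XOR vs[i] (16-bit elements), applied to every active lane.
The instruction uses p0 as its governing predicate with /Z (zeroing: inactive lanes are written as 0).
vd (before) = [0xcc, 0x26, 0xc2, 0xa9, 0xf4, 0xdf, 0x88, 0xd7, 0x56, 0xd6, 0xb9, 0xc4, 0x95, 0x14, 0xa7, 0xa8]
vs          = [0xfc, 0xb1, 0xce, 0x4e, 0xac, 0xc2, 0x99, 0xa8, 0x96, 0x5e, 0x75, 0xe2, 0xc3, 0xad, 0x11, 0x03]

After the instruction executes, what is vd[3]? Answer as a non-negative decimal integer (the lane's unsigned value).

vd[3] = 231

256-bit reg / 16-bit elem → 16 lanes
active while 4+j < 18, i.e. j ∈ [0,14) capped at 16 ⇒ 14
[0] xor(0xcc,0xfc) = 0x30
[1] xor(0x26,0xb1) = 0x97
[2] xor(0xc2,0xce) = 0x0c
[3] xor(0xa9,0x4e) = 0xe7
[4] xor(0xf4,0xac) = 0x58
[5] xor(0xdf,0xc2) = 0x1d
[6] xor(0x88,0x99) = 0x11
[7] xor(0xd7,0xa8) = 0x7f
[8] xor(0x56,0x96) = 0xc0
[9] xor(0xd6,0x5e) = 0x88
[10] xor(0xb9,0x75) = 0xcc
[11] xor(0xc4,0xe2) = 0x26
[12] xor(0x95,0xc3) = 0x56
[13] xor(0x14,0xad) = 0xb9
[14] tail/zero = 0x00
[15] tail/zero = 0x00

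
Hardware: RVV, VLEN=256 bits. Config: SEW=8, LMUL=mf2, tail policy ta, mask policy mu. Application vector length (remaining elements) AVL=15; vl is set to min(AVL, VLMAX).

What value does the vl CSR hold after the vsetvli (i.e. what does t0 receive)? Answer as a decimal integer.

vl = 15

VLMAX = (256 × 1/2) / 8 = 16 lanes
vl ← min(15, 16) = 15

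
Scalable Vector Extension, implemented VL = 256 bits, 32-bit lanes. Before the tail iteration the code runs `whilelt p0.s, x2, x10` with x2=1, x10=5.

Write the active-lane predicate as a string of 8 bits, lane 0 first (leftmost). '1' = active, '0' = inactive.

predicate = 11110000

register lanes = 256/32 = 8
p0[j] = (1+j < 5); true for j=0..3 → 4 lanes set
bits (lane 0 leftmost): 11110000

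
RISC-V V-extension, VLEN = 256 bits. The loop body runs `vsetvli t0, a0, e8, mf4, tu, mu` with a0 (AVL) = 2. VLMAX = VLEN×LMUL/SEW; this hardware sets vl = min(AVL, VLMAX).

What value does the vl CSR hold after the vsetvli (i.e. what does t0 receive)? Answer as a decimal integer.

VLMAX = (256 × 1/4) / 8 = 8 lanes
vl = min(AVL, VLMAX) = min(2, 8) = 2

vl = 2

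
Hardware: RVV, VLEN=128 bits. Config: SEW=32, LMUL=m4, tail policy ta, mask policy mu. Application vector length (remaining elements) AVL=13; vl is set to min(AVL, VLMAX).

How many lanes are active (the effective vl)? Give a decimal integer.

VLMAX = (128 × 4) / 32 = 16 lanes
AVL=13 ≤ VLMAX=16, so vl = 13

vl = 13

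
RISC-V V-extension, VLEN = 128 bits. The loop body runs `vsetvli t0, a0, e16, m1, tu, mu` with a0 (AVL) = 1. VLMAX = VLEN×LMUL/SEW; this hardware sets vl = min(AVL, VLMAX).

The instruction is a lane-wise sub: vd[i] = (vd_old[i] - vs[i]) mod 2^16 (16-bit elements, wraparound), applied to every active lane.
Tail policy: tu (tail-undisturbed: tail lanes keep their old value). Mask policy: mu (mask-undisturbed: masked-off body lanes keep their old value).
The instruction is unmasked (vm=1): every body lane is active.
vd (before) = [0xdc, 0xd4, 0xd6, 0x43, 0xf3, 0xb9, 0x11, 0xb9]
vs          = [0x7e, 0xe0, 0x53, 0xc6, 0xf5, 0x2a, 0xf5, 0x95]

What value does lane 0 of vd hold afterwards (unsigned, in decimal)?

lanes per group: 128·1/16 = 8
vl ← min(1, 8) = 1
  i=0: sub(0xdc,0x7e) → 94
  i=1: tail/keep → 212
  i=2: tail/keep → 214
  i=3: tail/keep → 67
  i=4: tail/keep → 243
  i=5: tail/keep → 185
  i=6: tail/keep → 17
  i=7: tail/keep → 185

vd[0] = 94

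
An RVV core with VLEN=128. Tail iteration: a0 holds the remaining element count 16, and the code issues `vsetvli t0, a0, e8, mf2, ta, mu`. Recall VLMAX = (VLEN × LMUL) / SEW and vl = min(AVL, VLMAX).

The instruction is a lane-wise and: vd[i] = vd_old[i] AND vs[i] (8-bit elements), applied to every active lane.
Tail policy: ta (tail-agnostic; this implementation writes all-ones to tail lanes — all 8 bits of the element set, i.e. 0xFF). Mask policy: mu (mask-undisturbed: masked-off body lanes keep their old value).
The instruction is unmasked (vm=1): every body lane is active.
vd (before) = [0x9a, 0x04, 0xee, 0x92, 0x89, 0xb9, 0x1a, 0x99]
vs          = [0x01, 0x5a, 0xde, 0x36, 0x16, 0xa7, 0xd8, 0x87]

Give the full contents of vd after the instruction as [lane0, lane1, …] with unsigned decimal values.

VLMAX = (128 × 1/2) / 8 = 8 lanes
vl ← min(16, 8) = 8
vd[0] and(0x9a,0x01) -> 0x00
vd[1] and(0x04,0x5a) -> 0x00
vd[2] and(0xee,0xde) -> 0xce
vd[3] and(0x92,0x36) -> 0x12
vd[4] and(0x89,0x16) -> 0x00
vd[5] and(0xb9,0xa7) -> 0xa1
vd[6] and(0x1a,0xd8) -> 0x18
vd[7] and(0x99,0x87) -> 0x81

vd = [0, 0, 206, 18, 0, 161, 24, 129]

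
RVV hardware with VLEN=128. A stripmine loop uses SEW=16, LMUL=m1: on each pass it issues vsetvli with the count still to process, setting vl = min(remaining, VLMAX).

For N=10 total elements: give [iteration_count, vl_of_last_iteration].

VLMAX = VLEN×LMUL/SEW = 128×1/16 = 8
N=10: ⌈10/8⌉ = 2 iters; last vl = 10 − 1×8 = 2

[iterations, last_vl] = [2, 2]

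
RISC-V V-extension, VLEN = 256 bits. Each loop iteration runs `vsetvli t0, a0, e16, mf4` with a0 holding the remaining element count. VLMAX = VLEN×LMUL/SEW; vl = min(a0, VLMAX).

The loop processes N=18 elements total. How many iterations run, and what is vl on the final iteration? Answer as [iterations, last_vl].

[iterations, last_vl] = [5, 2]

lanes per group: 256·1/4/16 = 4
N=18: ⌈18/4⌉ = 5 iters; last vl = 18 − 4×4 = 2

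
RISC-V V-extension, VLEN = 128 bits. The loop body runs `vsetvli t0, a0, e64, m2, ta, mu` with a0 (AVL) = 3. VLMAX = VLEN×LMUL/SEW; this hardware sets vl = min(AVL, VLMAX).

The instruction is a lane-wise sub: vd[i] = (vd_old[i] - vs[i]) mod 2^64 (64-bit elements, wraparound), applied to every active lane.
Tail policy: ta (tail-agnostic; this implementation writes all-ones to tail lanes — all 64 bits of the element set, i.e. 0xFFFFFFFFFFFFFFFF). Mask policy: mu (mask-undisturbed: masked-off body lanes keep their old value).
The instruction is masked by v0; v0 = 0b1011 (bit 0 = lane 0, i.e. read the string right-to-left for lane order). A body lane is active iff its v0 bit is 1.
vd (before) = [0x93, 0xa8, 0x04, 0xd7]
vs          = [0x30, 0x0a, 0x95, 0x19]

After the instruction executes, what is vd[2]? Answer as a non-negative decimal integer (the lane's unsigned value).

vd[2] = 4

lanes per group: 128·2/64 = 4
AVL=3 ≤ VLMAX=4, so vl = 3
[0] sub(0x93,0x30) = 0x63
[1] sub(0xa8,0x0a) = 0x9e
[2] mask-off/keep = 0x04
[3] tail/ones = 0xffffffffffffffff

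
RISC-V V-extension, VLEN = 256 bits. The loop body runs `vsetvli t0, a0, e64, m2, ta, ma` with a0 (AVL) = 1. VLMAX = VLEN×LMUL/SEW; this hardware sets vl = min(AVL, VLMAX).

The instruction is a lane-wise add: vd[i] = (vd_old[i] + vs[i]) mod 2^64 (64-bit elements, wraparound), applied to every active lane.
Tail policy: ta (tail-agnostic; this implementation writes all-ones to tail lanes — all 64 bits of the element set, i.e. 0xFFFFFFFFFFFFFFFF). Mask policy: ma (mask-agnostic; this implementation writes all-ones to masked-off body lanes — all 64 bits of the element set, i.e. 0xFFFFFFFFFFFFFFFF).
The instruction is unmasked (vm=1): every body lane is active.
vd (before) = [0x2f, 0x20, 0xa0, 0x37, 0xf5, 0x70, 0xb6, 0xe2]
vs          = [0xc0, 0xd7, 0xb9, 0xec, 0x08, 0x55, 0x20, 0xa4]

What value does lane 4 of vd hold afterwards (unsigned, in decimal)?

vd[4] = 18446744073709551615

VLMAX = (256 × 2) / 64 = 8 lanes
vl = min(AVL, VLMAX) = min(1, 8) = 1
  i=0: add(0x2f,0xc0) → 239
  i=1: tail/ones → 18446744073709551615
  i=2: tail/ones → 18446744073709551615
  i=3: tail/ones → 18446744073709551615
  i=4: tail/ones → 18446744073709551615
  i=5: tail/ones → 18446744073709551615
  i=6: tail/ones → 18446744073709551615
  i=7: tail/ones → 18446744073709551615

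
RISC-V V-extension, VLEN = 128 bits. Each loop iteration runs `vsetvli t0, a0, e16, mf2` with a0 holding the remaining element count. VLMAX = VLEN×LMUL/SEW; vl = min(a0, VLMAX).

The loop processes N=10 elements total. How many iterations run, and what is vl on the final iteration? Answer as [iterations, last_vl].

lanes per group: 128·1/2/16 = 4
N=10: ⌈10/4⌉ = 3 iters; last vl = 10 − 2×4 = 2

[iterations, last_vl] = [3, 2]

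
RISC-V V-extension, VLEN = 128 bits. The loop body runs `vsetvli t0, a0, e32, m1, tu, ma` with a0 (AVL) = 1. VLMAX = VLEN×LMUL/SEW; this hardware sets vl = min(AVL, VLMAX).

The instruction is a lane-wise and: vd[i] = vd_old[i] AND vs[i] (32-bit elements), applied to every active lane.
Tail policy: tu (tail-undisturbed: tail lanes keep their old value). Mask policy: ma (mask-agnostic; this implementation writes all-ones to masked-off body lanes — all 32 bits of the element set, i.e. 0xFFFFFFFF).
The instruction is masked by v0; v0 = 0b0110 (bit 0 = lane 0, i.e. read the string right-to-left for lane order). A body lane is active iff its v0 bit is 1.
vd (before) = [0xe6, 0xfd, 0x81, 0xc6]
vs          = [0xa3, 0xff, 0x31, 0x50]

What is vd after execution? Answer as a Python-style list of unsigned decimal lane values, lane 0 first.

lanes per group: 128·1/32 = 4
AVL=1 ≤ VLMAX=4, so vl = 1
lane  0: mask-off/ones ⇒ 0xffffffff
lane  1: tail/keep ⇒ 0xfd
lane  2: tail/keep ⇒ 0x81
lane  3: tail/keep ⇒ 0xc6

vd = [4294967295, 253, 129, 198]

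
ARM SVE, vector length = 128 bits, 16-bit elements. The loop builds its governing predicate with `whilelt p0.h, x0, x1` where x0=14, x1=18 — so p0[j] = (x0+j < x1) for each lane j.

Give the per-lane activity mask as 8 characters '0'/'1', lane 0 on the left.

predicate = 11110000

lane count: 128 div 16 = 8
active while 14+j < 18, i.e. j ∈ [0,4) capped at 8 ⇒ 4
bits (lane 0 leftmost): 11110000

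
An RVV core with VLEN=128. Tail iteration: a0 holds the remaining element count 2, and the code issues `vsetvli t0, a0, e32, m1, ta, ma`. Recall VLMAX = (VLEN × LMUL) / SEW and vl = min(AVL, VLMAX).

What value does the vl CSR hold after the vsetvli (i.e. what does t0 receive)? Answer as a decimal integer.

vl = 2

lanes per group: 128·1/32 = 4
vl ← min(2, 4) = 2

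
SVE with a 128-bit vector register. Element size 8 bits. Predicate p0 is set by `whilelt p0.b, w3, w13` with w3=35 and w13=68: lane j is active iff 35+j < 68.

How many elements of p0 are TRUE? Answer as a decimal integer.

vl = 16

lane count: 128 div 8 = 16
whilelt: lane j active iff 35+j < 68 → j < 33 → 16 active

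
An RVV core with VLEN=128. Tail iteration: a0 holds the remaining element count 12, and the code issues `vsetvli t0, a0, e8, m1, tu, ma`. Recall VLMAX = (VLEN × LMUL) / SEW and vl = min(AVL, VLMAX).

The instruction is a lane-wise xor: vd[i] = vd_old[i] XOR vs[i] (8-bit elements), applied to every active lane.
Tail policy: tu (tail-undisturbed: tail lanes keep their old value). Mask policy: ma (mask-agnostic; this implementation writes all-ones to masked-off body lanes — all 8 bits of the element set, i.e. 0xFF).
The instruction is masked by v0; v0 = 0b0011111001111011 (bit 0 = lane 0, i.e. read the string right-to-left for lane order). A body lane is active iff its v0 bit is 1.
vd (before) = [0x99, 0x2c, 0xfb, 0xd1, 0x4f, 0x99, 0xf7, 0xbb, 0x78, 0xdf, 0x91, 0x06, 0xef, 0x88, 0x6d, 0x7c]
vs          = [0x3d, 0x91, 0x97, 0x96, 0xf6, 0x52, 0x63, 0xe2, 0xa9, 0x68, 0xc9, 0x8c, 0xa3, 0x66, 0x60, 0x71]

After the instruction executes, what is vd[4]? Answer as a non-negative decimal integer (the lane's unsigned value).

VLMAX = (128 × 1) / 8 = 16 lanes
AVL=12 ≤ VLMAX=16, so vl = 12
[0] xor(0x99,0x3d) = 0xa4
[1] xor(0x2c,0x91) = 0xbd
[2] mask-off/ones = 0xff
[3] xor(0xd1,0x96) = 0x47
[4] xor(0x4f,0xf6) = 0xb9
[5] xor(0x99,0x52) = 0xcb
[6] xor(0xf7,0x63) = 0x94
[7] mask-off/ones = 0xff
[8] mask-off/ones = 0xff
[9] xor(0xdf,0x68) = 0xb7
[10] xor(0x91,0xc9) = 0x58
[11] xor(0x06,0x8c) = 0x8a
[12] tail/keep = 0xef
[13] tail/keep = 0x88
[14] tail/keep = 0x6d
[15] tail/keep = 0x7c

vd[4] = 185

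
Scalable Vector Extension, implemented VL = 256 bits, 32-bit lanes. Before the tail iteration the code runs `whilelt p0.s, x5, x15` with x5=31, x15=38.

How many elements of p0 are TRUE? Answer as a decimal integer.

vl = 7

register lanes = 256/32 = 8
active while 31+j < 38, i.e. j ∈ [0,7) capped at 8 ⇒ 7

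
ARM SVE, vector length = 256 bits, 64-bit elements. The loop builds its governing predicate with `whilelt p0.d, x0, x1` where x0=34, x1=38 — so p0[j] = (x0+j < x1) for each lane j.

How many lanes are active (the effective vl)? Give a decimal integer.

256-bit reg / 64-bit elem → 4 lanes
whilelt: lane j active iff 34+j < 38 → j < 4 → 4 active

vl = 4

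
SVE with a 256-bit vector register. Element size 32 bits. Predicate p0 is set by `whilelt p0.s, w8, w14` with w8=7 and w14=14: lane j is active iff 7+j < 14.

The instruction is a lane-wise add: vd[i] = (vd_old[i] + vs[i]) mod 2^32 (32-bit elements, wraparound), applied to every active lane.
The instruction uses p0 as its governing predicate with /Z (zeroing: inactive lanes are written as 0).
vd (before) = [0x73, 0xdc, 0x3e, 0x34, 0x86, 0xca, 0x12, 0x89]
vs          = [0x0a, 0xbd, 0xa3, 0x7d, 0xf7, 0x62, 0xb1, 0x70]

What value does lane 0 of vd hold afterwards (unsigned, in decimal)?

vd[0] = 125

lane count: 256 div 32 = 8
p0[j] = (7+j < 14); true for j=0..6 → 7 lanes set
[0] add(0x73,0x0a) = 0x7d
[1] add(0xdc,0xbd) = 0x199
[2] add(0x3e,0xa3) = 0xe1
[3] add(0x34,0x7d) = 0xb1
[4] add(0x86,0xf7) = 0x17d
[5] add(0xca,0x62) = 0x12c
[6] add(0x12,0xb1) = 0xc3
[7] tail/zero = 0x00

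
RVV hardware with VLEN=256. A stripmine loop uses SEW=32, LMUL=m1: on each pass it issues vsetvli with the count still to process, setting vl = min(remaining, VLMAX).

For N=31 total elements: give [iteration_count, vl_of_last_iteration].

[iterations, last_vl] = [4, 7]

VLMAX = VLEN×LMUL/SEW = 256×1/32 = 8
N=31: ⌈31/8⌉ = 4 iters; last vl = 31 − 3×8 = 7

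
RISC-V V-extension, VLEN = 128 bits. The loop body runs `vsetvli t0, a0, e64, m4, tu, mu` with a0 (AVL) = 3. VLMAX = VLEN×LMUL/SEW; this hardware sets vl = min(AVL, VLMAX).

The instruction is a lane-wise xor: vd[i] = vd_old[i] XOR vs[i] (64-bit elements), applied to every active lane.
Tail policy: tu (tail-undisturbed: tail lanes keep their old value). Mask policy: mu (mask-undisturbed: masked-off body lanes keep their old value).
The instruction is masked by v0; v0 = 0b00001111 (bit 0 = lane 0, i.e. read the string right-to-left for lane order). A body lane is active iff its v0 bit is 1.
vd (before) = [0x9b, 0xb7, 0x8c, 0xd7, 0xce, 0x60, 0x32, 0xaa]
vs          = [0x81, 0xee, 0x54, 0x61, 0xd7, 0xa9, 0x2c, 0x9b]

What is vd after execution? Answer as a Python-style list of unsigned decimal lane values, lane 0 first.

lanes per group: 128·4/64 = 8
vl = min(AVL, VLMAX) = min(3, 8) = 3
vd[0] xor(0x9b,0x81) -> 0x1a
vd[1] xor(0xb7,0xee) -> 0x59
vd[2] xor(0x8c,0x54) -> 0xd8
vd[3] tail/keep -> 0xd7
vd[4] tail/keep -> 0xce
vd[5] tail/keep -> 0x60
vd[6] tail/keep -> 0x32
vd[7] tail/keep -> 0xaa

vd = [26, 89, 216, 215, 206, 96, 50, 170]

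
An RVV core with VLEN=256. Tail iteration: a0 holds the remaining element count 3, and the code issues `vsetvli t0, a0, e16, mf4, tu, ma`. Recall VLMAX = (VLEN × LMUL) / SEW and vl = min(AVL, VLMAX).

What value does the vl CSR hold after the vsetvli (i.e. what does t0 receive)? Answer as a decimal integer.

vl = 3

VLMAX = VLEN×LMUL/SEW = 256×1/4/16 = 4
vl ← min(3, 4) = 3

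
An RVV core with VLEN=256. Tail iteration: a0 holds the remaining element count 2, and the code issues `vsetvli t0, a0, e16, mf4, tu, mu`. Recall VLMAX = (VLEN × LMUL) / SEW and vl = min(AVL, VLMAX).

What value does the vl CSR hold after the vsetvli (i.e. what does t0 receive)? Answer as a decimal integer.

lanes per group: 256·1/4/16 = 4
vl = min(AVL, VLMAX) = min(2, 4) = 2

vl = 2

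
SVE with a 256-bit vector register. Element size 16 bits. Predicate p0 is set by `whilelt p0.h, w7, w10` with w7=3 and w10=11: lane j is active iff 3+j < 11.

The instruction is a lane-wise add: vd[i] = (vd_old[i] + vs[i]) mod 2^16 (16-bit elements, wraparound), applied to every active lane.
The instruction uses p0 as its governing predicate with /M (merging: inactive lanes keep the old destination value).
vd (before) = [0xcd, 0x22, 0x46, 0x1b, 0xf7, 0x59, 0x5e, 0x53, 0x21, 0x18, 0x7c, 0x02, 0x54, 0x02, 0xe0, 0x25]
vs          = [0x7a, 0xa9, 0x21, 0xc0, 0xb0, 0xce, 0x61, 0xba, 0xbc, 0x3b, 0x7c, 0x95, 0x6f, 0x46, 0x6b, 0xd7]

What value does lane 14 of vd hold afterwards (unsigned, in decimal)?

register lanes = 256/16 = 16
active while 3+j < 11, i.e. j ∈ [0,8) capped at 16 ⇒ 8
lane  0: add(0xcd,0x7a) ⇒ 0x147
lane  1: add(0x22,0xa9) ⇒ 0xcb
lane  2: add(0x46,0x21) ⇒ 0x67
lane  3: add(0x1b,0xc0) ⇒ 0xdb
lane  4: add(0xf7,0xb0) ⇒ 0x1a7
lane  5: add(0x59,0xce) ⇒ 0x127
lane  6: add(0x5e,0x61) ⇒ 0xbf
lane  7: add(0x53,0xba) ⇒ 0x10d
lane  8: tail/keep ⇒ 0x21
lane  9: tail/keep ⇒ 0x18
lane 10: tail/keep ⇒ 0x7c
lane 11: tail/keep ⇒ 0x02
lane 12: tail/keep ⇒ 0x54
lane 13: tail/keep ⇒ 0x02
lane 14: tail/keep ⇒ 0xe0
lane 15: tail/keep ⇒ 0x25

vd[14] = 224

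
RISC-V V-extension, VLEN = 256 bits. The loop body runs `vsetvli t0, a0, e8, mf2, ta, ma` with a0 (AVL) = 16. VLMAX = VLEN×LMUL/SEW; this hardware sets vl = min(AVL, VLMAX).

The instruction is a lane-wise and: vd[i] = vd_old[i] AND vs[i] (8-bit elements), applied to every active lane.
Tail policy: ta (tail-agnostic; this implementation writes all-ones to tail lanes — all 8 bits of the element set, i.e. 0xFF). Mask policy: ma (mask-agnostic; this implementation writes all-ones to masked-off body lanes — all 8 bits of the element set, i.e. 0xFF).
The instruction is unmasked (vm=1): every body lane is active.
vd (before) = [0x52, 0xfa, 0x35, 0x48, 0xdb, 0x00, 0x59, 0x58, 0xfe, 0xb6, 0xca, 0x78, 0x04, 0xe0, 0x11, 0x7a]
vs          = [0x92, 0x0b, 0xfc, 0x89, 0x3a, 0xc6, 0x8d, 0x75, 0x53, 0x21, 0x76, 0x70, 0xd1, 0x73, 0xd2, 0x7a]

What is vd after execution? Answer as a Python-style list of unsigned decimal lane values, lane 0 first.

VLMAX = (256 × 1/2) / 8 = 16 lanes
vl ← min(16, 16) = 16
lane  0: and(0x52,0x92) ⇒ 0x12
lane  1: and(0xfa,0x0b) ⇒ 0x0a
lane  2: and(0x35,0xfc) ⇒ 0x34
lane  3: and(0x48,0x89) ⇒ 0x08
lane  4: and(0xdb,0x3a) ⇒ 0x1a
lane  5: and(0x00,0xc6) ⇒ 0x00
lane  6: and(0x59,0x8d) ⇒ 0x09
lane  7: and(0x58,0x75) ⇒ 0x50
lane  8: and(0xfe,0x53) ⇒ 0x52
lane  9: and(0xb6,0x21) ⇒ 0x20
lane 10: and(0xca,0x76) ⇒ 0x42
lane 11: and(0x78,0x70) ⇒ 0x70
lane 12: and(0x04,0xd1) ⇒ 0x00
lane 13: and(0xe0,0x73) ⇒ 0x60
lane 14: and(0x11,0xd2) ⇒ 0x10
lane 15: and(0x7a,0x7a) ⇒ 0x7a

vd = [18, 10, 52, 8, 26, 0, 9, 80, 82, 32, 66, 112, 0, 96, 16, 122]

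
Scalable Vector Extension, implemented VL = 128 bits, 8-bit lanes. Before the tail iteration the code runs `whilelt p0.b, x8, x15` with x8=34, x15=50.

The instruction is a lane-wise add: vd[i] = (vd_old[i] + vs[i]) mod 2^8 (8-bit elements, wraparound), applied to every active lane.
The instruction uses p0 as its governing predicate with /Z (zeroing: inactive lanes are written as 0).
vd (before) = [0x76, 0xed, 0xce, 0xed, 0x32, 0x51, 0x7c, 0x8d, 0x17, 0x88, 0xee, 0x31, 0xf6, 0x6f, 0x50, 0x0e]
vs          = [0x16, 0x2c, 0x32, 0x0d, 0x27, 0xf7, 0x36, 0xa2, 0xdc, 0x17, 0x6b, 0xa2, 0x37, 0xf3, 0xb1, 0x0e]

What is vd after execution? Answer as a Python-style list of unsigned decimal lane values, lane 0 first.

vd = [140, 25, 0, 250, 89, 72, 178, 47, 243, 159, 89, 211, 45, 98, 1, 28]

128-bit reg / 8-bit elem → 16 lanes
p0[j] = (34+j < 50); true for j=0..15 → 16 lanes set
vd[0] add(0x76,0x16) -> 0x8c
vd[1] add(0xed,0x2c) -> 0x19
vd[2] add(0xce,0x32) -> 0x00
vd[3] add(0xed,0x0d) -> 0xfa
vd[4] add(0x32,0x27) -> 0x59
vd[5] add(0x51,0xf7) -> 0x48
vd[6] add(0x7c,0x36) -> 0xb2
vd[7] add(0x8d,0xa2) -> 0x2f
vd[8] add(0x17,0xdc) -> 0xf3
vd[9] add(0x88,0x17) -> 0x9f
vd[10] add(0xee,0x6b) -> 0x59
vd[11] add(0x31,0xa2) -> 0xd3
vd[12] add(0xf6,0x37) -> 0x2d
vd[13] add(0x6f,0xf3) -> 0x62
vd[14] add(0x50,0xb1) -> 0x01
vd[15] add(0x0e,0x0e) -> 0x1c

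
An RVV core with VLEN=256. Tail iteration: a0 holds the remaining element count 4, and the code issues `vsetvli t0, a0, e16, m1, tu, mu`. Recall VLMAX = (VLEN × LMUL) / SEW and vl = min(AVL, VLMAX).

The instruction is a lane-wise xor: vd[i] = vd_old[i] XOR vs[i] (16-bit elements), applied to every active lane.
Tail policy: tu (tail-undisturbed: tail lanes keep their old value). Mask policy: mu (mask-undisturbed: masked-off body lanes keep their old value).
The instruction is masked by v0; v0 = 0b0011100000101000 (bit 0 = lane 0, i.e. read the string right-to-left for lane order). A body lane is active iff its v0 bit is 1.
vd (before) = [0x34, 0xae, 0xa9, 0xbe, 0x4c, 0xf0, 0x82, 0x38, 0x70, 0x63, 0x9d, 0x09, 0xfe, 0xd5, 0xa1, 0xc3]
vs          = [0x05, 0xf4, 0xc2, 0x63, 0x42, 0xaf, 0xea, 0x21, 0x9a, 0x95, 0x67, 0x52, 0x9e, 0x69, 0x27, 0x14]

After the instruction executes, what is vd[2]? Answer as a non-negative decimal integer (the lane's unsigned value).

VLMAX = (256 × 1) / 16 = 16 lanes
vl ← min(4, 16) = 4
  i=0: mask-off/keep → 52
  i=1: mask-off/keep → 174
  i=2: mask-off/keep → 169
  i=3: xor(0xbe,0x63) → 221
  i=4: tail/keep → 76
  i=5: tail/keep → 240
  i=6: tail/keep → 130
  i=7: tail/keep → 56
  i=8: tail/keep → 112
  i=9: tail/keep → 99
  i=10: tail/keep → 157
  i=11: tail/keep → 9
  i=12: tail/keep → 254
  i=13: tail/keep → 213
  i=14: tail/keep → 161
  i=15: tail/keep → 195

vd[2] = 169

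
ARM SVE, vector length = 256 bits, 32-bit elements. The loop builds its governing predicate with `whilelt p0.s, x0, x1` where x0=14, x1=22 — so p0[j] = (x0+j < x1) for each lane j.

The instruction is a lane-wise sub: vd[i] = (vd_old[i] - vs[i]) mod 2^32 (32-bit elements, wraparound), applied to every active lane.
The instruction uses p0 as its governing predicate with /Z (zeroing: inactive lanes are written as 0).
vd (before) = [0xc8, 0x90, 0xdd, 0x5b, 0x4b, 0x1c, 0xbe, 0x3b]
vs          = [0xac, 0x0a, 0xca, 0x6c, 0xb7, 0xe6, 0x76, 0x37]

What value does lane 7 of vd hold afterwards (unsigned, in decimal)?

vd[7] = 4

register lanes = 256/32 = 8
whilelt: lane j active iff 14+j < 22 → j < 8 → 8 active
[0] sub(0xc8,0xac) = 0x1c
[1] sub(0x90,0x0a) = 0x86
[2] sub(0xdd,0xca) = 0x13
[3] sub(0x5b,0x6c) = 0xffffffef
[4] sub(0x4b,0xb7) = 0xffffff94
[5] sub(0x1c,0xe6) = 0xffffff36
[6] sub(0xbe,0x76) = 0x48
[7] sub(0x3b,0x37) = 0x04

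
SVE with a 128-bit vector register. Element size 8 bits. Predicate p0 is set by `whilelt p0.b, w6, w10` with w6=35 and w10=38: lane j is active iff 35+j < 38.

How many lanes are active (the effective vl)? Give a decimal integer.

vl = 3

lane count: 128 div 8 = 16
active while 35+j < 38, i.e. j ∈ [0,3) capped at 16 ⇒ 3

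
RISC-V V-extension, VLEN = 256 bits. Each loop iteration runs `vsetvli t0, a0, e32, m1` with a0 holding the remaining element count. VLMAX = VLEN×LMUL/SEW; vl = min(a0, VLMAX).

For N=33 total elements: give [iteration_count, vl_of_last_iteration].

[iterations, last_vl] = [5, 1]

VLMAX = VLEN×LMUL/SEW = 256×1/32 = 8
iterations = ceil(33/8) = 5; final-pass vl = 1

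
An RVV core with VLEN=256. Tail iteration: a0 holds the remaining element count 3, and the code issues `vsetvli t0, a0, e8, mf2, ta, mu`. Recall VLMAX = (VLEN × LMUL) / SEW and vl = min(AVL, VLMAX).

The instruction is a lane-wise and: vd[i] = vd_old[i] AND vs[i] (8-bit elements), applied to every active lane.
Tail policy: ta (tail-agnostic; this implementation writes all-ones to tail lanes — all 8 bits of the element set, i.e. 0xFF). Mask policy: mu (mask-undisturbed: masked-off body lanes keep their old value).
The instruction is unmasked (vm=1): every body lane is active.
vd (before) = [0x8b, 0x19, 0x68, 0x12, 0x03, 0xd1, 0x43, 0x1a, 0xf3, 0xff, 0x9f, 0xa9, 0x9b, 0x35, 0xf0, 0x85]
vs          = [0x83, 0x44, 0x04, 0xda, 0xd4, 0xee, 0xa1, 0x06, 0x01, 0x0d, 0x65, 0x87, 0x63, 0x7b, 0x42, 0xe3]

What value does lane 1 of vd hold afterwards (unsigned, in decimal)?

VLMAX = VLEN×LMUL/SEW = 256×1/2/8 = 16
vl = min(AVL, VLMAX) = min(3, 16) = 3
lane  0: and(0x8b,0x83) ⇒ 0x83
lane  1: and(0x19,0x44) ⇒ 0x00
lane  2: and(0x68,0x04) ⇒ 0x00
lane  3: tail/ones ⇒ 0xff
lane  4: tail/ones ⇒ 0xff
lane  5: tail/ones ⇒ 0xff
lane  6: tail/ones ⇒ 0xff
lane  7: tail/ones ⇒ 0xff
lane  8: tail/ones ⇒ 0xff
lane  9: tail/ones ⇒ 0xff
lane 10: tail/ones ⇒ 0xff
lane 11: tail/ones ⇒ 0xff
lane 12: tail/ones ⇒ 0xff
lane 13: tail/ones ⇒ 0xff
lane 14: tail/ones ⇒ 0xff
lane 15: tail/ones ⇒ 0xff

vd[1] = 0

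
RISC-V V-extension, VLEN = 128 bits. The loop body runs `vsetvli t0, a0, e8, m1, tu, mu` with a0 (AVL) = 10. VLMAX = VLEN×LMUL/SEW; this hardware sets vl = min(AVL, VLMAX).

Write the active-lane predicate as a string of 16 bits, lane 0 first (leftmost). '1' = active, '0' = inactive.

predicate = 1111111111000000

lanes per group: 128·1/8 = 16
vl = min(AVL, VLMAX) = min(10, 16) = 10
bits (lane 0 leftmost): 1111111111000000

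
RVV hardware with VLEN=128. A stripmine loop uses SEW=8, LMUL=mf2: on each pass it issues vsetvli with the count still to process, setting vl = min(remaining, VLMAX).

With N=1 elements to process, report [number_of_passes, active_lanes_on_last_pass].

VLMAX = (128 × 1/2) / 8 = 8 lanes
1 elements at 8/iter → 1 passes, remainder 1 on the last

[iterations, last_vl] = [1, 1]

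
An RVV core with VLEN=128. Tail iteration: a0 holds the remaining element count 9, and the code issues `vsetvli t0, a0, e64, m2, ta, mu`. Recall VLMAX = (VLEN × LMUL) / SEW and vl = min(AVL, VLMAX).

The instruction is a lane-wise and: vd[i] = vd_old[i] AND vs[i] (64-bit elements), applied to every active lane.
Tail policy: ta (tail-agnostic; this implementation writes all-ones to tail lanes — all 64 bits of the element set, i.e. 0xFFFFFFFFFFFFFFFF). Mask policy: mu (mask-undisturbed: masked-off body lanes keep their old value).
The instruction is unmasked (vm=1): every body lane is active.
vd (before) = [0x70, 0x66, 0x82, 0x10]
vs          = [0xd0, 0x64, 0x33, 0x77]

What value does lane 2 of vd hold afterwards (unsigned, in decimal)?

VLMAX = VLEN×LMUL/SEW = 128×2/64 = 4
vl = min(AVL, VLMAX) = min(9, 4) = 4
  i=0: and(0x70,0xd0) → 80
  i=1: and(0x66,0x64) → 100
  i=2: and(0x82,0x33) → 2
  i=3: and(0x10,0x77) → 16

vd[2] = 2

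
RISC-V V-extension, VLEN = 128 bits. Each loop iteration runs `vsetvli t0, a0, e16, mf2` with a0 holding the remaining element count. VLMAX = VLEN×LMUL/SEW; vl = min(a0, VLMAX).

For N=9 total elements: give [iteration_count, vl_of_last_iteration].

lanes per group: 128·1/2/16 = 4
N=9: ⌈9/4⌉ = 3 iters; last vl = 9 − 2×4 = 1

[iterations, last_vl] = [3, 1]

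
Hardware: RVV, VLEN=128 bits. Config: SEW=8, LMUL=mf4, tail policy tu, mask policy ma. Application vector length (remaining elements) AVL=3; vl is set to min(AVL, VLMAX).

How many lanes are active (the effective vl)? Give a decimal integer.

lanes per group: 128·1/4/8 = 4
vl = min(AVL, VLMAX) = min(3, 4) = 3

vl = 3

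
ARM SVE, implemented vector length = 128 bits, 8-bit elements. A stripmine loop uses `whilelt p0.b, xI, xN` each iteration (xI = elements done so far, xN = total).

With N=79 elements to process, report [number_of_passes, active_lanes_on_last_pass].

[iterations, last_vl] = [5, 15]

128-bit reg / 8-bit elem → 16 lanes
N=79: ⌈79/16⌉ = 5 iters; last vl = 79 − 4×16 = 15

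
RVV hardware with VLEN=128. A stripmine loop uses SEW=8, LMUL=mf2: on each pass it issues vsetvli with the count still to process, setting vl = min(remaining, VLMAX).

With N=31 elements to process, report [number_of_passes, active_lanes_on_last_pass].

[iterations, last_vl] = [4, 7]

VLMAX = (128 × 1/2) / 8 = 8 lanes
iterations = ceil(31/8) = 4; final-pass vl = 7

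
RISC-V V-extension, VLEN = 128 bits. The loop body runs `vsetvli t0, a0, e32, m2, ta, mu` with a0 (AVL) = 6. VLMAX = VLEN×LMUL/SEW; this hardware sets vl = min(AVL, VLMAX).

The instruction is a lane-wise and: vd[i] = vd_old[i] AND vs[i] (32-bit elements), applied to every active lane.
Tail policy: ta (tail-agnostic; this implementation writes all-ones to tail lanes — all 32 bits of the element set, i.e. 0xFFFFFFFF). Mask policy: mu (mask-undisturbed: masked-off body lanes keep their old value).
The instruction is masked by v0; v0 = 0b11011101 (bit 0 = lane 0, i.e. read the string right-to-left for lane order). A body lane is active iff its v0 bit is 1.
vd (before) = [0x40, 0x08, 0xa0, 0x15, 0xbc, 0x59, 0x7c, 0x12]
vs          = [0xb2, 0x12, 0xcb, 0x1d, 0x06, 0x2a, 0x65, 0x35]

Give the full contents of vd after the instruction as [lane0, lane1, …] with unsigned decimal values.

vd = [0, 8, 128, 21, 4, 89, 4294967295, 4294967295]

VLMAX = VLEN×LMUL/SEW = 128×2/32 = 8
vl ← min(6, 8) = 6
vd[0] and(0x40,0xb2) -> 0x00
vd[1] mask-off/keep -> 0x08
vd[2] and(0xa0,0xcb) -> 0x80
vd[3] and(0x15,0x1d) -> 0x15
vd[4] and(0xbc,0x06) -> 0x04
vd[5] mask-off/keep -> 0x59
vd[6] tail/ones -> 0xffffffff
vd[7] tail/ones -> 0xffffffff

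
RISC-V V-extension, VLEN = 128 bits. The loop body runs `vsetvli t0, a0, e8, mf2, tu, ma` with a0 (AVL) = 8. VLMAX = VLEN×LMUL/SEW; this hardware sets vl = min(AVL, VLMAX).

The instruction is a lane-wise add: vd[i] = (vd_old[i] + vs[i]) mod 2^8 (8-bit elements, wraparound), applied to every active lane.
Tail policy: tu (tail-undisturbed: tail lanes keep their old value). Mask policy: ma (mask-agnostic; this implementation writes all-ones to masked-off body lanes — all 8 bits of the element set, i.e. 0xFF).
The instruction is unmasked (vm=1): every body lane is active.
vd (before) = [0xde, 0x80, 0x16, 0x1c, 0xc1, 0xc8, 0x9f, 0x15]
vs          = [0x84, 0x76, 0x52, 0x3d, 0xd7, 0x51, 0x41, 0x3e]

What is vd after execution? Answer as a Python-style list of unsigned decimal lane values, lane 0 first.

vd = [98, 246, 104, 89, 152, 25, 224, 83]

VLMAX = (128 × 1/2) / 8 = 8 lanes
vl = min(AVL, VLMAX) = min(8, 8) = 8
  i=0: add(0xde,0x84) → 98
  i=1: add(0x80,0x76) → 246
  i=2: add(0x16,0x52) → 104
  i=3: add(0x1c,0x3d) → 89
  i=4: add(0xc1,0xd7) → 152
  i=5: add(0xc8,0x51) → 25
  i=6: add(0x9f,0x41) → 224
  i=7: add(0x15,0x3e) → 83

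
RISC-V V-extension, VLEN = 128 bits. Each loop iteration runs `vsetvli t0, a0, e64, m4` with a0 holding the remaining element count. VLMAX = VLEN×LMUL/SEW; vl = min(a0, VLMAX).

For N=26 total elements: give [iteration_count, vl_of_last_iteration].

[iterations, last_vl] = [4, 2]

VLMAX = (128 × 4) / 64 = 8 lanes
N=26: ⌈26/8⌉ = 4 iters; last vl = 26 − 3×8 = 2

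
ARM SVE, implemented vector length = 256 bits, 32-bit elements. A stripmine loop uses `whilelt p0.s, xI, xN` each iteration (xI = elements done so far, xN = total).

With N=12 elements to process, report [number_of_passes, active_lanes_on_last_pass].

[iterations, last_vl] = [2, 4]

256-bit reg / 32-bit elem → 8 lanes
iterations = ceil(12/8) = 2; final-pass vl = 4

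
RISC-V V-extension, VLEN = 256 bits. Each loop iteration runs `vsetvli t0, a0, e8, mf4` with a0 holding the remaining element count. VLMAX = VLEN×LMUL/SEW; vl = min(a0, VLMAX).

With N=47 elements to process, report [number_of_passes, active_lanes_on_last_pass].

VLMAX = VLEN×LMUL/SEW = 256×1/4/8 = 8
N=47: ⌈47/8⌉ = 6 iters; last vl = 47 − 5×8 = 7

[iterations, last_vl] = [6, 7]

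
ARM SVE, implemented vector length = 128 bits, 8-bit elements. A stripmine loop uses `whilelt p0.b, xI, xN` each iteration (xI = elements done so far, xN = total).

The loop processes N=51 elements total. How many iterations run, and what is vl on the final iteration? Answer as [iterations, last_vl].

128-bit reg / 8-bit elem → 16 lanes
iterations = ceil(51/16) = 4; final-pass vl = 3

[iterations, last_vl] = [4, 3]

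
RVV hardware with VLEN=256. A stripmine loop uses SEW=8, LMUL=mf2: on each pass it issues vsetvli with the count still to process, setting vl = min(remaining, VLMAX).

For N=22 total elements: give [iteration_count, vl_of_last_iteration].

VLMAX = (256 × 1/2) / 8 = 16 lanes
iterations = ceil(22/16) = 2; final-pass vl = 6

[iterations, last_vl] = [2, 6]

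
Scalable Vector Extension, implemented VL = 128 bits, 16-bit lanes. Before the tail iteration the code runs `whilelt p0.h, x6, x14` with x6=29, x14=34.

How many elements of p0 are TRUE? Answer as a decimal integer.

lane count: 128 div 16 = 8
active while 29+j < 34, i.e. j ∈ [0,5) capped at 8 ⇒ 5

vl = 5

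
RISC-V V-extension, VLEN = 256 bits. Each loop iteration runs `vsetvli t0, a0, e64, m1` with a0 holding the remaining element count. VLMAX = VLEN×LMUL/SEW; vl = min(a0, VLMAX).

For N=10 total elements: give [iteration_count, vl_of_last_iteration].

VLMAX = VLEN×LMUL/SEW = 256×1/64 = 4
iterations = ceil(10/4) = 3; final-pass vl = 2

[iterations, last_vl] = [3, 2]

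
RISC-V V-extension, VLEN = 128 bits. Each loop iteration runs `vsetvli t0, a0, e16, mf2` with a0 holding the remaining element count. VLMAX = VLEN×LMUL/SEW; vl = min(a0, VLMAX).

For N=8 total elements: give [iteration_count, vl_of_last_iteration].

[iterations, last_vl] = [2, 4]

VLMAX = (128 × 1/2) / 16 = 4 lanes
N=8: ⌈8/4⌉ = 2 iters; last vl = 8 − 1×4 = 4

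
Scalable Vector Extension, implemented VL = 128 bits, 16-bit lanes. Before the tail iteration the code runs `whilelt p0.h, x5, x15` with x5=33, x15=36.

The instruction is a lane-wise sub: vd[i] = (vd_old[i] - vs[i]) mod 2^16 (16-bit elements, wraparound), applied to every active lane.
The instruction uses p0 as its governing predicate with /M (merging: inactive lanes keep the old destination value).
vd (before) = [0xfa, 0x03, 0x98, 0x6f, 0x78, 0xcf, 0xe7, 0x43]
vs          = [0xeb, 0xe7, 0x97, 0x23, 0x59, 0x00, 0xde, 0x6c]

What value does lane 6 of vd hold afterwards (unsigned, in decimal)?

vd[6] = 231

128-bit reg / 16-bit elem → 8 lanes
active while 33+j < 36, i.e. j ∈ [0,3) capped at 8 ⇒ 3
  i=0: sub(0xfa,0xeb) → 15
  i=1: sub(0x03,0xe7) → 65308
  i=2: sub(0x98,0x97) → 1
  i=3: tail/keep → 111
  i=4: tail/keep → 120
  i=5: tail/keep → 207
  i=6: tail/keep → 231
  i=7: tail/keep → 67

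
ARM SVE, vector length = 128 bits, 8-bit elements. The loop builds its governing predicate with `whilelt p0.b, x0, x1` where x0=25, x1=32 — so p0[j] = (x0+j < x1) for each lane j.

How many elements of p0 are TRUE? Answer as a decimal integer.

vl = 7

lane count: 128 div 8 = 16
p0[j] = (25+j < 32); true for j=0..6 → 7 lanes set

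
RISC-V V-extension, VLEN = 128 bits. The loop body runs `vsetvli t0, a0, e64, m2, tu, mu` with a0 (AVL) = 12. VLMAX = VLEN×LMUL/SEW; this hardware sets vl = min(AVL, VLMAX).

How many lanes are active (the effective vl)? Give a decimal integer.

vl = 4

VLMAX = VLEN×LMUL/SEW = 128×2/64 = 4
AVL=12 > VLMAX=4, so vl = 4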